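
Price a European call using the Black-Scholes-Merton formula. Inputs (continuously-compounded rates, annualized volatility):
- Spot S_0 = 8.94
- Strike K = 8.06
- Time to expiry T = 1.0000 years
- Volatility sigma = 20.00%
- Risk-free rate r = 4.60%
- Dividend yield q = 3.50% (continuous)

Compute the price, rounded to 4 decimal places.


d1 = (ln(S/K) + (r - q + 0.5*sigma^2) * T) / (sigma * sqrt(T)) = 0.67311016
d2 = d1 - sigma * sqrt(T) = 0.47311016
exp(-rT) = 0.95504196; exp(-qT) = 0.96560542
C = S_0 * exp(-qT) * N(d1) - K * exp(-rT) * N(d2)
N(d1) = 0.74956140; N(d2) = 0.68193271
C = 8.9400 * 0.96560542 * 0.74956140 - 8.0600 * 0.95504196 * 0.68193271 = 1.2213

Answer: Price = 1.2213


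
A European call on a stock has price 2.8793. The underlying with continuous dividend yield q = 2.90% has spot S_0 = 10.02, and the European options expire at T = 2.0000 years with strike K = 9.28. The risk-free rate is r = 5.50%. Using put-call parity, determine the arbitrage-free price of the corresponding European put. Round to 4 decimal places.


Answer: Put price = 1.7373

Derivation:
Put-call parity: C - P = S_0 * exp(-qT) - K * exp(-rT).
S_0 * exp(-qT) = 10.0200 * 0.94364995 = 9.45537247
K * exp(-rT) = 9.2800 * 0.89583414 = 8.31334078
P = C - S*exp(-qT) + K*exp(-rT)
P = 2.8793 - 9.45537247 + 8.31334078 = 1.7373


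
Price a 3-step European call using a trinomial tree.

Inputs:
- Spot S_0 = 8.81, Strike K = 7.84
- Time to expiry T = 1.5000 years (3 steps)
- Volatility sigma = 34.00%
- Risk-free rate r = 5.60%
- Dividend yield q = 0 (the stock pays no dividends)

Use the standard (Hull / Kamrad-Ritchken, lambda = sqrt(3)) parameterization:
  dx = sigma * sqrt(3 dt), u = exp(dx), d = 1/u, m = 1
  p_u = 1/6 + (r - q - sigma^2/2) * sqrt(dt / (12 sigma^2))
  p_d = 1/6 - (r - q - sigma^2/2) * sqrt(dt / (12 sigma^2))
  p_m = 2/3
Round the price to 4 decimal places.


dt = T/N = 0.500000; dx = sigma*sqrt(3*dt) = 0.416413
u = exp(dx) = 1.516512; d = 1/u = 0.659408
p_u = 0.165586, p_m = 0.666667, p_d = 0.167747
Discount per step: exp(-r*dt) = 0.972388
Stock lattice S(k, j) with j the centered position index:
  k=0: S(0,+0) = 8.8100
  k=1: S(1,-1) = 5.8094; S(1,+0) = 8.8100; S(1,+1) = 13.3605
  k=2: S(2,-2) = 3.8308; S(2,-1) = 5.8094; S(2,+0) = 8.8100; S(2,+1) = 13.3605; S(2,+2) = 20.2613
  k=3: S(3,-3) = 2.5260; S(3,-2) = 3.8308; S(3,-1) = 5.8094; S(3,+0) = 8.8100; S(3,+1) = 13.3605; S(3,+2) = 20.2613; S(3,+3) = 30.7266
Terminal payoffs V(N, j) = max(S_T - K, 0):
  V(3,-3) = 0.000000; V(3,-2) = 0.000000; V(3,-1) = 0.000000; V(3,+0) = 0.970000; V(3,+1) = 5.520475; V(3,+2) = 12.421326; V(3,+3) = 22.886553
Backward induction: V(k, j) = exp(-r*dt) * [p_u * V(k+1, j+1) + p_m * V(k+1, j) + p_d * V(k+1, j-1)]
  V(2,-2) = exp(-r*dt) * [p_u*0.000000 + p_m*0.000000 + p_d*0.000000] = 0.000000
  V(2,-1) = exp(-r*dt) * [p_u*0.970000 + p_m*0.000000 + p_d*0.000000] = 0.156183
  V(2,+0) = exp(-r*dt) * [p_u*5.520475 + p_m*0.970000 + p_d*0.000000] = 1.517684
  V(2,+1) = exp(-r*dt) * [p_u*12.421326 + p_m*5.520475 + p_d*0.970000] = 5.736925
  V(2,+2) = exp(-r*dt) * [p_u*22.886553 + p_m*12.421326 + p_d*5.520475] = 12.637764
  V(1,-1) = exp(-r*dt) * [p_u*1.517684 + p_m*0.156183 + p_d*0.000000] = 0.345616
  V(1,+0) = exp(-r*dt) * [p_u*5.736925 + p_m*1.517684 + p_d*0.156183] = 1.933053
  V(1,+1) = exp(-r*dt) * [p_u*12.637764 + p_m*5.736925 + p_d*1.517684] = 6.001427
  V(0,+0) = exp(-r*dt) * [p_u*6.001427 + p_m*1.933053 + p_d*0.345616] = 2.275807

Answer: Price = V(0,0) = 2.2758


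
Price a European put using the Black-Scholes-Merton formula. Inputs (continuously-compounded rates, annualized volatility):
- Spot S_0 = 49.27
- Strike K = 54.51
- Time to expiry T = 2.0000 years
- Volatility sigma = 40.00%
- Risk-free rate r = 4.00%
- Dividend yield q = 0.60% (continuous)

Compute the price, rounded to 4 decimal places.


d1 = (ln(S/K) + (r - q + 0.5*sigma^2) * T) / (sigma * sqrt(T)) = 0.22438479
d2 = d1 - sigma * sqrt(T) = -0.34130063
exp(-rT) = 0.92311635; exp(-qT) = 0.98807171
P = K * exp(-rT) * N(-d2) - S_0 * exp(-qT) * N(-d1)
N(-d1) = 0.41122895; N(-d2) = 0.63356136
P = 54.5100 * 0.92311635 * 0.63356136 - 49.2700 * 0.98807171 * 0.41122895 = 11.8607

Answer: Price = 11.8607


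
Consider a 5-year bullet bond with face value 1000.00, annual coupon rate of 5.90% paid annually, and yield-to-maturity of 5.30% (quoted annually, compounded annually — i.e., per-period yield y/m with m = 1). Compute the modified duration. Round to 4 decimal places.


Answer: Modified duration = 4.2551

Derivation:
Coupon per period c = face * coupon_rate / m = 59.000000
Periods per year m = 1; per-period yield y/m = 0.053000
Number of cashflows N = 5
Cashflows (t years, CF_t, discount factor 1/(1+y/m)^(m*t), PV):
  t = 1.0000: CF_t = 59.000000, DF = 0.949668, PV = 56.030389
  t = 2.0000: CF_t = 59.000000, DF = 0.901869, PV = 53.210246
  t = 3.0000: CF_t = 59.000000, DF = 0.856475, PV = 50.532048
  t = 4.0000: CF_t = 59.000000, DF = 0.813367, PV = 47.988649
  t = 5.0000: CF_t = 1059.000000, DF = 0.772428, PV = 818.001508
Price P = sum_t PV_t = 1025.762841
First compute Macaulay numerator sum_t t * PV_t:
  t * PV_t at t = 1.0000: 56.030389
  t * PV_t at t = 2.0000: 106.420493
  t * PV_t at t = 3.0000: 151.596143
  t * PV_t at t = 4.0000: 191.954597
  t * PV_t at t = 5.0000: 4090.007539
Macaulay duration D = 4596.009162 / 1025.762841 = 4.480577
Modified duration = D / (1 + y/m) = 4.480577 / (1 + 0.053000) = 4.255059


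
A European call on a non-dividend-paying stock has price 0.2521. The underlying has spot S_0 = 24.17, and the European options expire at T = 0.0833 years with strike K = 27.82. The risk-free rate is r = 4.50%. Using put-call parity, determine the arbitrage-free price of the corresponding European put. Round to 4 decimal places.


Put-call parity: C - P = S_0 * exp(-qT) - K * exp(-rT).
S_0 * exp(-qT) = 24.1700 * 1.00000000 = 24.17000000
K * exp(-rT) = 27.8200 * 0.99625852 = 27.71591194
P = C - S*exp(-qT) + K*exp(-rT)
P = 0.2521 - 24.17000000 + 27.71591194 = 3.7980

Answer: Put price = 3.7980


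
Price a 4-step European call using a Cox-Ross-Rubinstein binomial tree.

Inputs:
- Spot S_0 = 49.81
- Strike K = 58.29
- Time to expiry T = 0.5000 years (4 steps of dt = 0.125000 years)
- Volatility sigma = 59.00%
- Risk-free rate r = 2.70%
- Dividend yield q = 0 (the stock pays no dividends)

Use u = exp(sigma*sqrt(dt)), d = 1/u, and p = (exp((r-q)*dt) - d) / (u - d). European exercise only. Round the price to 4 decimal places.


dt = T/N = 0.125000
u = exp(sigma*sqrt(dt)) = 1.231948; d = 1/u = 0.811723
p = (exp((r-q)*dt) - d) / (u - d) = 0.456084
Discount per step: exp(-r*dt) = 0.996631
Stock lattice S(k, i) with i counting down-moves:
  k=0: S(0,0) = 49.8100
  k=1: S(1,0) = 61.3633; S(1,1) = 40.4319
  k=2: S(2,0) = 75.5964; S(2,1) = 49.8100; S(2,2) = 32.8195
  k=3: S(3,0) = 93.1308; S(3,1) = 61.3633; S(3,2) = 40.4319; S(3,3) = 26.6403
  k=4: S(4,0) = 114.7323; S(4,1) = 75.5964; S(4,2) = 49.8100; S(4,3) = 32.8195; S(4,4) = 21.6246
Terminal payoffs V(N, i) = max(S_T - K, 0):
  V(4,0) = 56.442321; V(4,1) = 17.306408; V(4,2) = 0.000000; V(4,3) = 0.000000; V(4,4) = 0.000000
Backward induction: V(k, i) = exp(-r*dt) * [p * V(k+1, i) + (1-p) * V(k+1, i+1)].
  V(3,0) = exp(-r*dt) * [p*56.442321 + (1-p)*17.306408] = 35.037226
  V(3,1) = exp(-r*dt) * [p*17.306408 + (1-p)*0.000000] = 7.866583
  V(3,2) = exp(-r*dt) * [p*0.000000 + (1-p)*0.000000] = 0.000000
  V(3,3) = exp(-r*dt) * [p*0.000000 + (1-p)*0.000000] = 0.000000
  V(2,0) = exp(-r*dt) * [p*35.037226 + (1-p)*7.866583] = 20.190425
  V(2,1) = exp(-r*dt) * [p*7.866583 + (1-p)*0.000000] = 3.575735
  V(2,2) = exp(-r*dt) * [p*0.000000 + (1-p)*0.000000] = 0.000000
  V(1,0) = exp(-r*dt) * [p*20.190425 + (1-p)*3.575735] = 11.115852
  V(1,1) = exp(-r*dt) * [p*3.575735 + (1-p)*0.000000] = 1.625341
  V(0,0) = exp(-r*dt) * [p*11.115852 + (1-p)*1.625341] = 5.933752

Answer: Price = V(0,0) = 5.9338


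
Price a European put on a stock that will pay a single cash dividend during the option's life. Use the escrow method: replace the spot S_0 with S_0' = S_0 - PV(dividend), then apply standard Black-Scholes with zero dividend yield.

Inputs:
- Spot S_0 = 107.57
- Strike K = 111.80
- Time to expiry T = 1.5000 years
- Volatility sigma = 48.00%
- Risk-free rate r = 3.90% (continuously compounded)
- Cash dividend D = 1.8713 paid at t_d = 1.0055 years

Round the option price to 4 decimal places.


PV(D) = D * exp(-r * t_d) = 1.8713 * 0.96154444 = 1.79933810
S_0' = S_0 - PV(D) = 107.5700 - 1.79933810 = 105.77066190
d1 = (ln(S_0'/K) + (r + sigma^2/2)*T) / (sigma*sqrt(T)) = 0.29914669
d2 = d1 - sigma*sqrt(T) = -0.28873084
exp(-rT) = 0.94317824
N(-d1) = 0.38241406; N(-d2) = 0.61360632
P = K * exp(-rT) * N(-d2) - S_0' * N(-d1) = 111.8000 * 0.94317824 * 0.61360632 - 105.77066190 * 0.38241406 = 24.2550

Answer: Price = 24.2550


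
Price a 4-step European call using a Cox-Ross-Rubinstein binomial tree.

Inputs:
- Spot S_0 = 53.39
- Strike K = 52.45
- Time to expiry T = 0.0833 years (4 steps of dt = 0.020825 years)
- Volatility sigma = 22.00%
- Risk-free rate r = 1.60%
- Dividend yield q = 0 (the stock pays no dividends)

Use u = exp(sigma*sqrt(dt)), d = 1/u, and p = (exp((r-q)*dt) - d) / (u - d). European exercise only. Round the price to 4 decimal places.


dt = T/N = 0.020825
u = exp(sigma*sqrt(dt)) = 1.032257; d = 1/u = 0.968751
p = (exp((r-q)*dt) - d) / (u - d) = 0.497311
Discount per step: exp(-r*dt) = 0.999667
Stock lattice S(k, i) with i counting down-moves:
  k=0: S(0,0) = 53.3900
  k=1: S(1,0) = 55.1122; S(1,1) = 51.7216
  k=2: S(2,0) = 56.8900; S(2,1) = 53.3900; S(2,2) = 50.1053
  k=3: S(3,0) = 58.7251; S(3,1) = 55.1122; S(3,2) = 51.7216; S(3,3) = 48.5396
  k=4: S(4,0) = 60.6194; S(4,1) = 56.8900; S(4,2) = 53.3900; S(4,3) = 50.1053; S(4,4) = 47.0228
Terminal payoffs V(N, i) = max(S_T - K, 0):
  V(4,0) = 8.169409; V(4,1) = 4.439984; V(4,2) = 0.940000; V(4,3) = 0.000000; V(4,4) = 0.000000
Backward induction: V(k, i) = exp(-r*dt) * [p * V(k+1, i) + (1-p) * V(k+1, i+1)].
  V(3,0) = exp(-r*dt) * [p*8.169409 + (1-p)*4.439984] = 6.292572
  V(3,1) = exp(-r*dt) * [p*4.439984 + (1-p)*0.940000] = 2.679688
  V(3,2) = exp(-r*dt) * [p*0.940000 + (1-p)*0.000000] = 0.467317
  V(3,3) = exp(-r*dt) * [p*0.000000 + (1-p)*0.000000] = 0.000000
  V(2,0) = exp(-r*dt) * [p*6.292572 + (1-p)*2.679688] = 4.474925
  V(2,1) = exp(-r*dt) * [p*2.679688 + (1-p)*0.467317] = 1.567032
  V(2,2) = exp(-r*dt) * [p*0.467317 + (1-p)*0.000000] = 0.232325
  V(1,0) = exp(-r*dt) * [p*4.474925 + (1-p)*1.567032] = 3.012156
  V(1,1) = exp(-r*dt) * [p*1.567032 + (1-p)*0.232325] = 0.895791
  V(0,0) = exp(-r*dt) * [p*3.012156 + (1-p)*0.895791] = 1.947634

Answer: Price = V(0,0) = 1.9476


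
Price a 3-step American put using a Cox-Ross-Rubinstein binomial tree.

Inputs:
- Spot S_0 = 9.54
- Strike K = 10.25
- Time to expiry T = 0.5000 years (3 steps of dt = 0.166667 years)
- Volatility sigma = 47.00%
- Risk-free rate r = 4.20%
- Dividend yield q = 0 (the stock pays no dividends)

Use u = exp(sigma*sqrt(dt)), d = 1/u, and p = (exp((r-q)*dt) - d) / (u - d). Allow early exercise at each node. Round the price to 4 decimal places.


dt = T/N = 0.166667
u = exp(sigma*sqrt(dt)) = 1.211521; d = 1/u = 0.825409
p = (exp((r-q)*dt) - d) / (u - d) = 0.470370
Discount per step: exp(-r*dt) = 0.993024
Stock lattice S(k, i) with i counting down-moves:
  k=0: S(0,0) = 9.5400
  k=1: S(1,0) = 11.5579; S(1,1) = 7.8744
  k=2: S(2,0) = 14.0027; S(2,1) = 9.5400; S(2,2) = 6.4996
  k=3: S(3,0) = 16.9645; S(3,1) = 11.5579; S(3,2) = 7.8744; S(3,3) = 5.3648
Terminal payoffs V(N, i) = max(K - S_T, 0):
  V(3,0) = 0.000000; V(3,1) = 0.000000; V(3,2) = 2.375602; V(3,3) = 4.885177
Backward induction: V(k, i) = exp(-r*dt) * [p * V(k+1, i) + (1-p) * V(k+1, i+1)]; then take max(V_cont, immediate exercise) for American.
  V(2,0) = exp(-r*dt) * [p*0.000000 + (1-p)*0.000000] = 0.000000; exercise = 0.000000; V(2,0) = max -> 0.000000
  V(2,1) = exp(-r*dt) * [p*0.000000 + (1-p)*2.375602] = 1.249412; exercise = 0.710000; V(2,1) = max -> 1.249412
  V(2,2) = exp(-r*dt) * [p*2.375602 + (1-p)*4.885177] = 3.678904; exercise = 3.750404; V(2,2) = max -> 3.750404
  V(1,0) = exp(-r*dt) * [p*0.000000 + (1-p)*1.249412] = 0.657110; exercise = 0.000000; V(1,0) = max -> 0.657110
  V(1,1) = exp(-r*dt) * [p*1.249412 + (1-p)*3.750404] = 2.556056; exercise = 2.375602; V(1,1) = max -> 2.556056
  V(0,0) = exp(-r*dt) * [p*0.657110 + (1-p)*2.556056] = 1.651248; exercise = 0.710000; V(0,0) = max -> 1.651248

Answer: Price = V(0,0) = 1.6512


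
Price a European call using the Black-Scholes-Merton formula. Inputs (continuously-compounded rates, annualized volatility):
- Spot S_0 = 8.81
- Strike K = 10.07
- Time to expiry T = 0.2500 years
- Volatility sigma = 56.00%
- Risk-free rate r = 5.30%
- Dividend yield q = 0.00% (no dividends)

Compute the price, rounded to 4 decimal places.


d1 = (ln(S/K) + (r - q + 0.5*sigma^2) * T) / (sigma * sqrt(T)) = -0.29008310
d2 = d1 - sigma * sqrt(T) = -0.57008310
exp(-rT) = 0.98683739; exp(-qT) = 1.00000000
C = S_0 * exp(-qT) * N(d1) - K * exp(-rT) * N(d2)
N(d1) = 0.38587633; N(d2) = 0.28431067
C = 8.8100 * 1.00000000 * 0.38587633 - 10.0700 * 0.98683739 * 0.28431067 = 0.5742

Answer: Price = 0.5742


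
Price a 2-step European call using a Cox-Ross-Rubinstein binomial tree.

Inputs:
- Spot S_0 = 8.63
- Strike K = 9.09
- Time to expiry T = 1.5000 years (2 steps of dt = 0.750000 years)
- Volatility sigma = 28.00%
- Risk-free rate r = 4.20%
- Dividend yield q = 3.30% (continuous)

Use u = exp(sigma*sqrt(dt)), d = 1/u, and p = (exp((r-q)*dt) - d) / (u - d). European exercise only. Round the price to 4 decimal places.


Answer: Price = V(0,0) = 0.9513

Derivation:
dt = T/N = 0.750000
u = exp(sigma*sqrt(dt)) = 1.274415; d = 1/u = 0.784674
p = (exp((r-q)*dt) - d) / (u - d) = 0.453503
Discount per step: exp(-r*dt) = 0.968991
Stock lattice S(k, i) with i counting down-moves:
  k=0: S(0,0) = 8.6300
  k=1: S(1,0) = 10.9982; S(1,1) = 6.7717
  k=2: S(2,0) = 14.0163; S(2,1) = 8.6300; S(2,2) = 5.3136
Terminal payoffs V(N, i) = max(S_T - K, 0):
  V(2,0) = 4.926269; V(2,1) = 0.000000; V(2,2) = 0.000000
Backward induction: V(k, i) = exp(-r*dt) * [p * V(k+1, i) + (1-p) * V(k+1, i+1)].
  V(1,0) = exp(-r*dt) * [p*4.926269 + (1-p)*0.000000] = 2.164801
  V(1,1) = exp(-r*dt) * [p*0.000000 + (1-p)*0.000000] = 0.000000
  V(0,0) = exp(-r*dt) * [p*2.164801 + (1-p)*0.000000] = 0.951301


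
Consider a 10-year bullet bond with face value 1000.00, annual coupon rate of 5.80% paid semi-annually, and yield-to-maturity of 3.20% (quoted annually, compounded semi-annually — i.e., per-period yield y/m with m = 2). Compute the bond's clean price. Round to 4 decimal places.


Coupon per period c = face * coupon_rate / m = 29.000000
Periods per year m = 2; per-period yield y/m = 0.016000
Number of cashflows N = 20
Cashflows (t years, CF_t, discount factor 1/(1+y/m)^(m*t), PV):
  t = 0.5000: CF_t = 29.000000, DF = 0.984252, PV = 28.543307
  t = 1.0000: CF_t = 29.000000, DF = 0.968752, PV = 28.093806
  t = 1.5000: CF_t = 29.000000, DF = 0.953496, PV = 27.651384
  t = 2.0000: CF_t = 29.000000, DF = 0.938480, PV = 27.215929
  t = 2.5000: CF_t = 29.000000, DF = 0.923701, PV = 26.787332
  t = 3.0000: CF_t = 29.000000, DF = 0.909155, PV = 26.365484
  t = 3.5000: CF_t = 29.000000, DF = 0.894837, PV = 25.950280
  t = 4.0000: CF_t = 29.000000, DF = 0.880745, PV = 25.541614
  t = 4.5000: CF_t = 29.000000, DF = 0.866875, PV = 25.139384
  t = 5.0000: CF_t = 29.000000, DF = 0.853224, PV = 24.743488
  t = 5.5000: CF_t = 29.000000, DF = 0.839787, PV = 24.353827
  t = 6.0000: CF_t = 29.000000, DF = 0.826562, PV = 23.970302
  t = 6.5000: CF_t = 29.000000, DF = 0.813545, PV = 23.592817
  t = 7.0000: CF_t = 29.000000, DF = 0.800734, PV = 23.221276
  t = 7.5000: CF_t = 29.000000, DF = 0.788124, PV = 22.855587
  t = 8.0000: CF_t = 29.000000, DF = 0.775712, PV = 22.495656
  t = 8.5000: CF_t = 29.000000, DF = 0.763496, PV = 22.141394
  t = 9.0000: CF_t = 29.000000, DF = 0.751473, PV = 21.792711
  t = 9.5000: CF_t = 29.000000, DF = 0.739639, PV = 21.449518
  t = 10.0000: CF_t = 1029.000000, DF = 0.727991, PV = 749.102447
Price P = sum_t PV_t = 1221.007543

Answer: Price = 1221.0075


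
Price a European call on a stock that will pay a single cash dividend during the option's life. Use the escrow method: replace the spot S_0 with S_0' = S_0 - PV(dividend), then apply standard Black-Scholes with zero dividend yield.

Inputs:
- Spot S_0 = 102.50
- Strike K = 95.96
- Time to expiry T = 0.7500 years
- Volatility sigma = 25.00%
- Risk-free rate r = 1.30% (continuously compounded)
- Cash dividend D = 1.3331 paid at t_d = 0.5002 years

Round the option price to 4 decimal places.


Answer: Price = 11.8806

Derivation:
PV(D) = D * exp(-r * t_d) = 1.3331 * 0.99351850 = 1.32445951
S_0' = S_0 - PV(D) = 102.5000 - 1.32445951 = 101.17554049
d1 = (ln(S_0'/K) + (r + sigma^2/2)*T) / (sigma*sqrt(T)) = 0.39773935
d2 = d1 - sigma*sqrt(T) = 0.18123300
exp(-rT) = 0.99029738
N(d1) = 0.65458884; N(d2) = 0.57190765
C = S_0' * N(d1) - K * exp(-rT) * N(d2) = 101.17554049 * 0.65458884 - 95.9600 * 0.99029738 * 0.57190765 = 11.8806


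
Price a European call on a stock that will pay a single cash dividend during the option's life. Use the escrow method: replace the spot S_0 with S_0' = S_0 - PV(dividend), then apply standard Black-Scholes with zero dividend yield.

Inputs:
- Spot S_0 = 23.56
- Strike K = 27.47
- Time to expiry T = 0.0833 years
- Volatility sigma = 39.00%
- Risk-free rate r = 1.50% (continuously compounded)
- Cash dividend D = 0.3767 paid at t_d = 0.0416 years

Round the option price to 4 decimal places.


Answer: Price = 0.0838

Derivation:
PV(D) = D * exp(-r * t_d) = 0.3767 * 0.99937619 = 0.37646501
S_0' = S_0 - PV(D) = 23.5600 - 0.37646501 = 23.18353499
d1 = (ln(S_0'/K) + (r + sigma^2/2)*T) / (sigma*sqrt(T)) = -1.43982391
d2 = d1 - sigma*sqrt(T) = -1.55238469
exp(-rT) = 0.99875128
N(d1) = 0.07495861; N(d2) = 0.06028510
C = S_0' * N(d1) - K * exp(-rT) * N(d2) = 23.18353499 * 0.07495861 - 27.4700 * 0.99875128 * 0.06028510 = 0.0838


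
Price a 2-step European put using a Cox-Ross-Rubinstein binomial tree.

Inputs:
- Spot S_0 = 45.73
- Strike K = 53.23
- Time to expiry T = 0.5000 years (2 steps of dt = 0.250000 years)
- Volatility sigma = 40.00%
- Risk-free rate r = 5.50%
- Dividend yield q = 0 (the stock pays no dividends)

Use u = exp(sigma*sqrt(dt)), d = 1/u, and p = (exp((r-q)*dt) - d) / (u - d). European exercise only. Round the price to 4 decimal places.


dt = T/N = 0.250000
u = exp(sigma*sqrt(dt)) = 1.221403; d = 1/u = 0.818731
p = (exp((r-q)*dt) - d) / (u - d) = 0.484549
Discount per step: exp(-r*dt) = 0.986344
Stock lattice S(k, i) with i counting down-moves:
  k=0: S(0,0) = 45.7300
  k=1: S(1,0) = 55.8547; S(1,1) = 37.4406
  k=2: S(2,0) = 68.2211; S(2,1) = 45.7300; S(2,2) = 30.6537
Terminal payoffs V(N, i) = max(K - S_T, 0):
  V(2,0) = 0.000000; V(2,1) = 7.500000; V(2,2) = 22.576264
Backward induction: V(k, i) = exp(-r*dt) * [p * V(k+1, i) + (1-p) * V(k+1, i+1)].
  V(1,0) = exp(-r*dt) * [p*0.000000 + (1-p)*7.500000] = 3.813092
  V(1,1) = exp(-r*dt) * [p*7.500000 + (1-p)*22.576264] = 15.062539
  V(0,0) = exp(-r*dt) * [p*3.813092 + (1-p)*15.062539] = 9.480378

Answer: Price = V(0,0) = 9.4804


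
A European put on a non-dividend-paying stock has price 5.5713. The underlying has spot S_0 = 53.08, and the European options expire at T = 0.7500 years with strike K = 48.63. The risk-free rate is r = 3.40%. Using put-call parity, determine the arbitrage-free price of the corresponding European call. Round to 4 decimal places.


Put-call parity: C - P = S_0 * exp(-qT) - K * exp(-rT).
S_0 * exp(-qT) = 53.0800 * 1.00000000 = 53.08000000
K * exp(-rT) = 48.6300 * 0.97482238 = 47.40561229
C = P + S*exp(-qT) - K*exp(-rT)
C = 5.5713 + 53.08000000 - 47.40561229 = 11.2457

Answer: Call price = 11.2457


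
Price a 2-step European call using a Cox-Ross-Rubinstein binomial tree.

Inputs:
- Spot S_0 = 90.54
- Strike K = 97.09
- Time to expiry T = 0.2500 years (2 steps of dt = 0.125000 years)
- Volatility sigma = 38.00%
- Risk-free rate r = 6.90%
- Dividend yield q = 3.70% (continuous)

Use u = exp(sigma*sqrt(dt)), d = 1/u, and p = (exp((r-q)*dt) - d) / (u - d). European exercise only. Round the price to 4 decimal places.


dt = T/N = 0.125000
u = exp(sigma*sqrt(dt)) = 1.143793; d = 1/u = 0.874284
p = (exp((r-q)*dt) - d) / (u - d) = 0.481334
Discount per step: exp(-r*dt) = 0.991412
Stock lattice S(k, i) with i counting down-moves:
  k=0: S(0,0) = 90.5400
  k=1: S(1,0) = 103.5591; S(1,1) = 79.1577
  k=2: S(2,0) = 118.4502; S(2,1) = 90.5400; S(2,2) = 69.2062
Terminal payoffs V(N, i) = max(S_T - K, 0):
  V(2,0) = 21.360164; V(2,1) = 0.000000; V(2,2) = 0.000000
Backward induction: V(k, i) = exp(-r*dt) * [p * V(k+1, i) + (1-p) * V(k+1, i+1)].
  V(1,0) = exp(-r*dt) * [p*21.360164 + (1-p)*0.000000] = 10.193085
  V(1,1) = exp(-r*dt) * [p*0.000000 + (1-p)*0.000000] = 0.000000
  V(0,0) = exp(-r*dt) * [p*10.193085 + (1-p)*0.000000] = 4.864147

Answer: Price = V(0,0) = 4.8641


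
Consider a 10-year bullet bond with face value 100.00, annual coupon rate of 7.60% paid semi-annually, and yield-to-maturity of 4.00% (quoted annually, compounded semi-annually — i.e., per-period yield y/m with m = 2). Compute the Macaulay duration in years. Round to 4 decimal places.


Coupon per period c = face * coupon_rate / m = 3.800000
Periods per year m = 2; per-period yield y/m = 0.020000
Number of cashflows N = 20
Cashflows (t years, CF_t, discount factor 1/(1+y/m)^(m*t), PV):
  t = 0.5000: CF_t = 3.800000, DF = 0.980392, PV = 3.725490
  t = 1.0000: CF_t = 3.800000, DF = 0.961169, PV = 3.652441
  t = 1.5000: CF_t = 3.800000, DF = 0.942322, PV = 3.580825
  t = 2.0000: CF_t = 3.800000, DF = 0.923845, PV = 3.510613
  t = 2.5000: CF_t = 3.800000, DF = 0.905731, PV = 3.441777
  t = 3.0000: CF_t = 3.800000, DF = 0.887971, PV = 3.374291
  t = 3.5000: CF_t = 3.800000, DF = 0.870560, PV = 3.308129
  t = 4.0000: CF_t = 3.800000, DF = 0.853490, PV = 3.243263
  t = 4.5000: CF_t = 3.800000, DF = 0.836755, PV = 3.179670
  t = 5.0000: CF_t = 3.800000, DF = 0.820348, PV = 3.117324
  t = 5.5000: CF_t = 3.800000, DF = 0.804263, PV = 3.056200
  t = 6.0000: CF_t = 3.800000, DF = 0.788493, PV = 2.996274
  t = 6.5000: CF_t = 3.800000, DF = 0.773033, PV = 2.937524
  t = 7.0000: CF_t = 3.800000, DF = 0.757875, PV = 2.879925
  t = 7.5000: CF_t = 3.800000, DF = 0.743015, PV = 2.823456
  t = 8.0000: CF_t = 3.800000, DF = 0.728446, PV = 2.768094
  t = 8.5000: CF_t = 3.800000, DF = 0.714163, PV = 2.713818
  t = 9.0000: CF_t = 3.800000, DF = 0.700159, PV = 2.660606
  t = 9.5000: CF_t = 3.800000, DF = 0.686431, PV = 2.608437
  t = 10.0000: CF_t = 103.800000, DF = 0.672971, PV = 69.854424
Price P = sum_t PV_t = 129.432580
Macaulay numerator sum_t t * PV_t:
  t * PV_t at t = 0.5000: 1.862745
  t * PV_t at t = 1.0000: 3.652441
  t * PV_t at t = 1.5000: 5.371237
  t * PV_t at t = 2.0000: 7.021225
  t * PV_t at t = 2.5000: 8.604443
  t * PV_t at t = 3.0000: 10.122874
  t * PV_t at t = 3.5000: 11.578450
  t * PV_t at t = 4.0000: 12.973054
  t * PV_t at t = 4.5000: 14.308515
  t * PV_t at t = 5.0000: 15.586618
  t * PV_t at t = 5.5000: 16.809098
  t * PV_t at t = 6.0000: 17.977644
  t * PV_t at t = 6.5000: 19.093903
  t * PV_t at t = 7.0000: 20.159476
  t * PV_t at t = 7.5000: 21.175920
  t * PV_t at t = 8.0000: 22.144753
  t * PV_t at t = 8.5000: 23.067451
  t * PV_t at t = 9.0000: 23.945451
  t * PV_t at t = 9.5000: 24.780150
  t * PV_t at t = 10.0000: 698.544244
Macaulay duration D = (sum_t t * PV_t) / P = 978.779691 / 129.432580 = 7.562081

Answer: Macaulay duration = 7.5621 years


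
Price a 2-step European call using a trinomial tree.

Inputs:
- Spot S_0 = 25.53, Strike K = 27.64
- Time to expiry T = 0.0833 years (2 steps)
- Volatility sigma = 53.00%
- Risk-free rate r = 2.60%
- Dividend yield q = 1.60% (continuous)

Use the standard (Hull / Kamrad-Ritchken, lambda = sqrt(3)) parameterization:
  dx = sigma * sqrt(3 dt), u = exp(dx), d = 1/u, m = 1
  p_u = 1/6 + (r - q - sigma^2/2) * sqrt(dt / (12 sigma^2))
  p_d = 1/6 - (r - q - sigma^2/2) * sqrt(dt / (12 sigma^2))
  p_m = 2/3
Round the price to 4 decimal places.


dt = T/N = 0.041650; dx = sigma*sqrt(3*dt) = 0.187346
u = exp(dx) = 1.206044; d = 1/u = 0.829157
p_u = 0.152166, p_m = 0.666667, p_d = 0.181167
Discount per step: exp(-r*dt) = 0.998918
Stock lattice S(k, j) with j the centered position index:
  k=0: S(0,+0) = 25.5300
  k=1: S(1,-1) = 21.1684; S(1,+0) = 25.5300; S(1,+1) = 30.7903
  k=2: S(2,-2) = 17.5519; S(2,-1) = 21.1684; S(2,+0) = 25.5300; S(2,+1) = 30.7903; S(2,+2) = 37.1345
Terminal payoffs V(N, j) = max(S_T - K, 0):
  V(2,-2) = 0.000000; V(2,-1) = 0.000000; V(2,+0) = 0.000000; V(2,+1) = 3.150311; V(2,+2) = 9.494478
Backward induction: V(k, j) = exp(-r*dt) * [p_u * V(k+1, j+1) + p_m * V(k+1, j) + p_d * V(k+1, j-1)]
  V(1,-1) = exp(-r*dt) * [p_u*0.000000 + p_m*0.000000 + p_d*0.000000] = 0.000000
  V(1,+0) = exp(-r*dt) * [p_u*3.150311 + p_m*0.000000 + p_d*0.000000] = 0.478852
  V(1,+1) = exp(-r*dt) * [p_u*9.494478 + p_m*3.150311 + p_d*0.000000] = 3.541108
  V(0,+0) = exp(-r*dt) * [p_u*3.541108 + p_m*0.478852 + p_d*0.000000] = 0.857142

Answer: Price = V(0,0) = 0.8571


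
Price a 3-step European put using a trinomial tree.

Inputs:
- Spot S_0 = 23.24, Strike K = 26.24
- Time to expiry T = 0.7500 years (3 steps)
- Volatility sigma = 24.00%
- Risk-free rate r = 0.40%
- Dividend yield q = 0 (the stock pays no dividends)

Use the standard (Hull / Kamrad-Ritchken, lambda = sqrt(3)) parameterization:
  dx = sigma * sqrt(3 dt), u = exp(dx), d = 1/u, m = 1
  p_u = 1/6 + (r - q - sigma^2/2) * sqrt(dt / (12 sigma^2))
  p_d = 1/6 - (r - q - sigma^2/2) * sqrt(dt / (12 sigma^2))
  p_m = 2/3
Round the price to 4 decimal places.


Answer: Price = V(0,0) = 3.9022

Derivation:
dt = T/N = 0.250000; dx = sigma*sqrt(3*dt) = 0.207846
u = exp(dx) = 1.231024; d = 1/u = 0.812332
p_u = 0.151752, p_m = 0.666667, p_d = 0.181582
Discount per step: exp(-r*dt) = 0.999000
Stock lattice S(k, j) with j the centered position index:
  k=0: S(0,+0) = 23.2400
  k=1: S(1,-1) = 18.8786; S(1,+0) = 23.2400; S(1,+1) = 28.6090
  k=2: S(2,-2) = 15.3357; S(2,-1) = 18.8786; S(2,+0) = 23.2400; S(2,+1) = 28.6090; S(2,+2) = 35.2183
  k=3: S(3,-3) = 12.4577; S(3,-2) = 15.3357; S(3,-1) = 18.8786; S(3,+0) = 23.2400; S(3,+1) = 28.6090; S(3,+2) = 35.2183; S(3,+3) = 43.3546
Terminal payoffs V(N, j) = max(K - S_T, 0):
  V(3,-3) = 13.782328; V(3,-2) = 10.904311; V(3,-1) = 7.361403; V(3,+0) = 3.000000; V(3,+1) = 0.000000; V(3,+2) = 0.000000; V(3,+3) = 0.000000
Backward induction: V(k, j) = exp(-r*dt) * [p_u * V(k+1, j+1) + p_m * V(k+1, j) + p_d * V(k+1, j-1)]
  V(2,-2) = exp(-r*dt) * [p_u*7.361403 + p_m*10.904311 + p_d*13.782328] = 10.878379
  V(2,-1) = exp(-r*dt) * [p_u*3.000000 + p_m*7.361403 + p_d*10.904311] = 7.335540
  V(2,+0) = exp(-r*dt) * [p_u*0.000000 + p_m*3.000000 + p_d*7.361403] = 3.333360
  V(2,+1) = exp(-r*dt) * [p_u*0.000000 + p_m*0.000000 + p_d*3.000000] = 0.544200
  V(2,+2) = exp(-r*dt) * [p_u*0.000000 + p_m*0.000000 + p_d*0.000000] = 0.000000
  V(1,-1) = exp(-r*dt) * [p_u*3.333360 + p_m*7.335540 + p_d*10.878379] = 7.364148
  V(1,+0) = exp(-r*dt) * [p_u*0.544200 + p_m*3.333360 + p_d*7.335540] = 3.633187
  V(1,+1) = exp(-r*dt) * [p_u*0.000000 + p_m*0.544200 + p_d*3.333360] = 0.967109
  V(0,+0) = exp(-r*dt) * [p_u*0.967109 + p_m*3.633187 + p_d*7.364148] = 3.902175


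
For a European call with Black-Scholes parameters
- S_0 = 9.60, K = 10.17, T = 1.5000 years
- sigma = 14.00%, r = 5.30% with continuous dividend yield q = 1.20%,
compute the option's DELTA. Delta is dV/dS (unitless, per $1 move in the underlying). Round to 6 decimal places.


d1 = 0.1080160148; d2 = -0.0634482672
phi(d1) = 0.3966217343; exp(-qT) = 0.9821610324; exp(-rT) = 0.9235780200
N(d1) = 0.5430085057
Delta = exp(-qT) * N(d1) = 0.9821610324 * 0.5430085057 = 0.533322

Answer: Delta = 0.533322


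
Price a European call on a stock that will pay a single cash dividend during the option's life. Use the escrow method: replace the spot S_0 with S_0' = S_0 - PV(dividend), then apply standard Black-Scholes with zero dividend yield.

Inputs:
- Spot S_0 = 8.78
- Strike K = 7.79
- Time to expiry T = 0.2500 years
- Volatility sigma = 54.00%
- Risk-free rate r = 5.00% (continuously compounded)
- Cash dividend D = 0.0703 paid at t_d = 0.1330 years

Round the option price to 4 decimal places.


PV(D) = D * exp(-r * t_d) = 0.0703 * 0.99337206 = 0.06983406
S_0' = S_0 - PV(D) = 8.7800 - 0.06983406 = 8.71016594
d1 = (ln(S_0'/K) + (r + sigma^2/2)*T) / (sigma*sqrt(T)) = 0.59481475
d2 = d1 - sigma*sqrt(T) = 0.32481475
exp(-rT) = 0.98757780
N(d1) = 0.72401635; N(d2) = 0.62733936
C = S_0' * N(d1) - K * exp(-rT) * N(d2) = 8.71016594 * 0.72401635 - 7.7900 * 0.98757780 * 0.62733936 = 1.4800

Answer: Price = 1.4800


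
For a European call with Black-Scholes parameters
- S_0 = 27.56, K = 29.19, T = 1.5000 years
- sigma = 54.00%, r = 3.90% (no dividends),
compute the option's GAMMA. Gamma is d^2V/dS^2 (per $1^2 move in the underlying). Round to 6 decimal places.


d1 = 0.3322525102; d2 = -0.3291097203
phi(d1) = 0.3775189932; exp(-qT) = 1.0000000000; exp(-rT) = 0.9431782404
Gamma = exp(-qT) * phi(d1) / (S * sigma * sqrt(T)) = 1.0000000000 * 0.3775189932 / (27.5600 * 0.5400 * 1.2247448714) = 0.020712

Answer: Gamma = 0.020712


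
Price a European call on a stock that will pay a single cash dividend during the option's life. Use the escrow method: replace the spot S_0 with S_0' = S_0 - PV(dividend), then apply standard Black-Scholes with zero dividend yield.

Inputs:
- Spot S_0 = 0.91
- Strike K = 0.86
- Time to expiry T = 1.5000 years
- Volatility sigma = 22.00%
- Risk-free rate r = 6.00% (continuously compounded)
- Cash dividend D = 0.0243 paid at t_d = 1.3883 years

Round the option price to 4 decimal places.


Answer: Price = 0.1494

Derivation:
PV(D) = D * exp(-r * t_d) = 0.0243 * 0.92007692 = 0.02235787
S_0' = S_0 - PV(D) = 0.9100 - 0.02235787 = 0.88764213
d1 = (ln(S_0'/K) + (r + sigma^2/2)*T) / (sigma*sqrt(T)) = 0.58615646
d2 = d1 - sigma*sqrt(T) = 0.31671259
exp(-rT) = 0.91393119
N(d1) = 0.72111481; N(d2) = 0.62426915
C = S_0' * N(d1) - K * exp(-rT) * N(d2) = 0.88764213 * 0.72111481 - 0.8600 * 0.91393119 * 0.62426915 = 0.1494


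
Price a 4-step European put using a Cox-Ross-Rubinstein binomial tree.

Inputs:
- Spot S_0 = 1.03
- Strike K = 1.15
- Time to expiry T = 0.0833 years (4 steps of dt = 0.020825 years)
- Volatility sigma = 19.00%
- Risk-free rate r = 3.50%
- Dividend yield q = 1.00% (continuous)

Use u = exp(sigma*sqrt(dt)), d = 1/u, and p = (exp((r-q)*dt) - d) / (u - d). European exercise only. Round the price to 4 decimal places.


Answer: Price = V(0,0) = 0.1175

Derivation:
dt = T/N = 0.020825
u = exp(sigma*sqrt(dt)) = 1.027798; d = 1/u = 0.972954
p = (exp((r-q)*dt) - d) / (u - d) = 0.502641
Discount per step: exp(-r*dt) = 0.999271
Stock lattice S(k, i) with i counting down-moves:
  k=0: S(0,0) = 1.0300
  k=1: S(1,0) = 1.0586; S(1,1) = 1.0021
  k=2: S(2,0) = 1.0881; S(2,1) = 1.0300; S(2,2) = 0.9750
  k=3: S(3,0) = 1.1183; S(3,1) = 1.0586; S(3,2) = 1.0021; S(3,3) = 0.9487
  k=4: S(4,0) = 1.1494; S(4,1) = 1.0881; S(4,2) = 1.0300; S(4,3) = 0.9750; S(4,4) = 0.9230
Terminal payoffs V(N, i) = max(K - S_T, 0):
  V(4,0) = 0.000608; V(4,1) = 0.061940; V(4,2) = 0.120000; V(4,3) = 0.174962; V(4,4) = 0.226991
Backward induction: V(k, i) = exp(-r*dt) * [p * V(k+1, i) + (1-p) * V(k+1, i+1)].
  V(3,0) = exp(-r*dt) * [p*0.000608 + (1-p)*0.061940] = 0.031089
  V(3,1) = exp(-r*dt) * [p*0.061940 + (1-p)*0.120000] = 0.090751
  V(3,2) = exp(-r*dt) * [p*0.120000 + (1-p)*0.174962] = 0.147228
  V(3,3) = exp(-r*dt) * [p*0.174962 + (1-p)*0.226991] = 0.200692
  V(2,0) = exp(-r*dt) * [p*0.031089 + (1-p)*0.090751] = 0.060718
  V(2,1) = exp(-r*dt) * [p*0.090751 + (1-p)*0.147228] = 0.118754
  V(2,2) = exp(-r*dt) * [p*0.147228 + (1-p)*0.200692] = 0.173693
  V(1,0) = exp(-r*dt) * [p*0.060718 + (1-p)*0.118754] = 0.089517
  V(1,1) = exp(-r*dt) * [p*0.118754 + (1-p)*0.173693] = 0.145972
  V(0,0) = exp(-r*dt) * [p*0.089517 + (1-p)*0.145972] = 0.117510


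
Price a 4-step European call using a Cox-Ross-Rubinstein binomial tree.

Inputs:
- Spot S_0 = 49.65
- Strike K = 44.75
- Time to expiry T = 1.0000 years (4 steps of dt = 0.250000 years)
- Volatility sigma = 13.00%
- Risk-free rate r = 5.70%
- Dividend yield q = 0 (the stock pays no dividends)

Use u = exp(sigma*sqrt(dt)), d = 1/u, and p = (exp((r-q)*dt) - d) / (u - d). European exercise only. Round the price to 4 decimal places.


dt = T/N = 0.250000
u = exp(sigma*sqrt(dt)) = 1.067159; d = 1/u = 0.937067
p = (exp((r-q)*dt) - d) / (u - d) = 0.594078
Discount per step: exp(-r*dt) = 0.985851
Stock lattice S(k, i) with i counting down-moves:
  k=0: S(0,0) = 49.6500
  k=1: S(1,0) = 52.9844; S(1,1) = 46.5254
  k=2: S(2,0) = 56.5428; S(2,1) = 49.6500; S(2,2) = 43.5974
  k=3: S(3,0) = 60.3402; S(3,1) = 52.9844; S(3,2) = 46.5254; S(3,3) = 40.8537
  k=4: S(4,0) = 64.3926; S(4,1) = 56.5428; S(4,2) = 49.6500; S(4,3) = 43.5974; S(4,4) = 38.2827
Terminal payoffs V(N, i) = max(S_T - K, 0):
  V(4,0) = 19.642579; V(4,1) = 11.792829; V(4,2) = 4.900000; V(4,3) = 0.000000; V(4,4) = 0.000000
Backward induction: V(k, i) = exp(-r*dt) * [p * V(k+1, i) + (1-p) * V(k+1, i+1)].
  V(3,0) = exp(-r*dt) * [p*19.642579 + (1-p)*11.792829] = 16.223356
  V(3,1) = exp(-r*dt) * [p*11.792829 + (1-p)*4.900000] = 8.867611
  V(3,2) = exp(-r*dt) * [p*4.900000 + (1-p)*0.000000] = 2.869796
  V(3,3) = exp(-r*dt) * [p*0.000000 + (1-p)*0.000000] = 0.000000
  V(2,0) = exp(-r*dt) * [p*16.223356 + (1-p)*8.867611] = 13.050202
  V(2,1) = exp(-r*dt) * [p*8.867611 + (1-p)*2.869796] = 6.341947
  V(2,2) = exp(-r*dt) * [p*2.869796 + (1-p)*0.000000] = 1.680760
  V(1,0) = exp(-r*dt) * [p*13.050202 + (1-p)*6.341947] = 10.181056
  V(1,1) = exp(-r*dt) * [p*6.341947 + (1-p)*1.680760] = 4.386908
  V(0,0) = exp(-r*dt) * [p*10.181056 + (1-p)*4.386908] = 7.718311

Answer: Price = V(0,0) = 7.7183


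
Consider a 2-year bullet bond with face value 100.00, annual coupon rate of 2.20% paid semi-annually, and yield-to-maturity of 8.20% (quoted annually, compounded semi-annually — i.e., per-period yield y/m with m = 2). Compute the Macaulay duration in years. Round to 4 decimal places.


Coupon per period c = face * coupon_rate / m = 1.100000
Periods per year m = 2; per-period yield y/m = 0.041000
Number of cashflows N = 4
Cashflows (t years, CF_t, discount factor 1/(1+y/m)^(m*t), PV):
  t = 0.5000: CF_t = 1.100000, DF = 0.960615, PV = 1.056676
  t = 1.0000: CF_t = 1.100000, DF = 0.922781, PV = 1.015059
  t = 1.5000: CF_t = 1.100000, DF = 0.886437, PV = 0.975081
  t = 2.0000: CF_t = 101.100000, DF = 0.851524, PV = 86.089114
Price P = sum_t PV_t = 89.135930
Macaulay numerator sum_t t * PV_t:
  t * PV_t at t = 0.5000: 0.528338
  t * PV_t at t = 1.0000: 1.015059
  t * PV_t at t = 1.5000: 1.462621
  t * PV_t at t = 2.0000: 172.178228
Macaulay duration D = (sum_t t * PV_t) / P = 175.184246 / 89.135930 = 1.965361

Answer: Macaulay duration = 1.9654 years


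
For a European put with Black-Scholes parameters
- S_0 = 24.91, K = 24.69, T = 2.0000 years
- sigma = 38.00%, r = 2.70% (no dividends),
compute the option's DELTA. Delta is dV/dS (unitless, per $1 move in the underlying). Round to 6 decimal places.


Answer: Delta = -0.349863

Derivation:
d1 = 0.3856914420; d2 = -0.1517097117
phi(d1) = 0.3703460362; exp(-qT) = 1.0000000000; exp(-rT) = 0.9474321065
N(-d1) = 0.3498626008
Delta = -exp(-qT) * N(-d1) = -1.0000000000 * 0.3498626008 = -0.349863


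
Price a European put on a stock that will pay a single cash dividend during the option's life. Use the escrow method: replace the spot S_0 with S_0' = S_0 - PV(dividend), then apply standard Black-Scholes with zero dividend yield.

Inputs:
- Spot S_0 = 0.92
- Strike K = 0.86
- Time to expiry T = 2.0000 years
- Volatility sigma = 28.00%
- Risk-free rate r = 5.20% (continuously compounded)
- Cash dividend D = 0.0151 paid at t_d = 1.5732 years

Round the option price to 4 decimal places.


PV(D) = D * exp(-r * t_d) = 0.0151 * 0.92145033 = 0.01391390
S_0' = S_0 - PV(D) = 0.9200 - 0.01391390 = 0.90608610
d1 = (ln(S_0'/K) + (r + sigma^2/2)*T) / (sigma*sqrt(T)) = 0.59245938
d2 = d1 - sigma*sqrt(T) = 0.19647958
exp(-rT) = 0.90122530
N(-d1) = 0.27677151; N(-d2) = 0.42211741
P = K * exp(-rT) * N(-d2) - S_0' * N(-d1) = 0.8600 * 0.90122530 * 0.42211741 - 0.90608610 * 0.27677151 = 0.0764

Answer: Price = 0.0764


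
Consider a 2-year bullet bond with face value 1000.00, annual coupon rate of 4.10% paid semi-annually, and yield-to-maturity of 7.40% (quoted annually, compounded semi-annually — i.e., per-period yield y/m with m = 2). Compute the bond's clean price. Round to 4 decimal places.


Answer: Price = 939.6808

Derivation:
Coupon per period c = face * coupon_rate / m = 20.500000
Periods per year m = 2; per-period yield y/m = 0.037000
Number of cashflows N = 4
Cashflows (t years, CF_t, discount factor 1/(1+y/m)^(m*t), PV):
  t = 0.5000: CF_t = 20.500000, DF = 0.964320, PV = 19.768563
  t = 1.0000: CF_t = 20.500000, DF = 0.929913, PV = 19.063224
  t = 1.5000: CF_t = 20.500000, DF = 0.896734, PV = 18.383051
  t = 2.0000: CF_t = 1020.500000, DF = 0.864739, PV = 882.466004
Price P = sum_t PV_t = 939.680842


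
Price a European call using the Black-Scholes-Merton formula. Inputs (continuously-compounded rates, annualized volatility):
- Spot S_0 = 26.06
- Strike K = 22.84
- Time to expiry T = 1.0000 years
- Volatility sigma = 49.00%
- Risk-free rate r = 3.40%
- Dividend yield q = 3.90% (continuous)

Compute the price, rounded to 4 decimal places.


Answer: Price = 6.2040

Derivation:
d1 = (ln(S/K) + (r - q + 0.5*sigma^2) * T) / (sigma * sqrt(T)) = 0.50395548
d2 = d1 - sigma * sqrt(T) = 0.01395548
exp(-rT) = 0.96657150; exp(-qT) = 0.96175071
C = S_0 * exp(-qT) * N(d1) - K * exp(-rT) * N(d2)
N(d1) = 0.69285367; N(d2) = 0.50556725
C = 26.0600 * 0.96175071 * 0.69285367 - 22.8400 * 0.96657150 * 0.50556725 = 6.2040


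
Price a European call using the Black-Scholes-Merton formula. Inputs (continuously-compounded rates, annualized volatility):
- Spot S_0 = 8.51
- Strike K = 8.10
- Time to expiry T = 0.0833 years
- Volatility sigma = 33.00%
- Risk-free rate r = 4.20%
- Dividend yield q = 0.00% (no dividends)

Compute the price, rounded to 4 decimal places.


Answer: Price = 0.5813

Derivation:
d1 = (ln(S/K) + (r - q + 0.5*sigma^2) * T) / (sigma * sqrt(T)) = 0.60279201
d2 = d1 - sigma * sqrt(T) = 0.50754827
exp(-rT) = 0.99650751; exp(-qT) = 1.00000000
C = S_0 * exp(-qT) * N(d1) - K * exp(-rT) * N(d2)
N(d1) = 0.72667647; N(d2) = 0.69411491
C = 8.5100 * 1.00000000 * 0.72667647 - 8.1000 * 0.99650751 * 0.69411491 = 0.5813


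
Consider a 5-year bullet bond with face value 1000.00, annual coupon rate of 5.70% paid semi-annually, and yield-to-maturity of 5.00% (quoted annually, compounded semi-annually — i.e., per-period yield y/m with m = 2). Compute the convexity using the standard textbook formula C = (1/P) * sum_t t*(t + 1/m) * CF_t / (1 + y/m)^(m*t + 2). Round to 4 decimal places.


Coupon per period c = face * coupon_rate / m = 28.500000
Periods per year m = 2; per-period yield y/m = 0.025000
Number of cashflows N = 10
Cashflows (t years, CF_t, discount factor 1/(1+y/m)^(m*t), PV):
  t = 0.5000: CF_t = 28.500000, DF = 0.975610, PV = 27.804878
  t = 1.0000: CF_t = 28.500000, DF = 0.951814, PV = 27.126710
  t = 1.5000: CF_t = 28.500000, DF = 0.928599, PV = 26.465083
  t = 2.0000: CF_t = 28.500000, DF = 0.905951, PV = 25.819593
  t = 2.5000: CF_t = 28.500000, DF = 0.883854, PV = 25.189847
  t = 3.0000: CF_t = 28.500000, DF = 0.862297, PV = 24.575461
  t = 3.5000: CF_t = 28.500000, DF = 0.841265, PV = 23.976059
  t = 4.0000: CF_t = 28.500000, DF = 0.820747, PV = 23.391277
  t = 4.5000: CF_t = 28.500000, DF = 0.800728, PV = 22.820758
  t = 5.0000: CF_t = 1028.500000, DF = 0.781198, PV = 803.462556
Price P = sum_t PV_t = 1030.632224
Convexity numerator sum_t t*(t + 1/m) * CF_t / (1+y/m)^(m*t + 2):
  t = 0.5000: term = 13.232542
  t = 1.0000: term = 38.729390
  t = 1.5000: term = 75.569542
  t = 2.0000: term = 122.877303
  t = 2.5000: term = 179.820444
  t = 3.0000: term = 245.608411
  t = 3.5000: term = 319.490616
  t = 4.0000: term = 400.754780
  t = 4.5000: term = 488.725342
  t = 5.0000: term = 21030.548764
Convexity = (1/P) * sum = 22915.357134 / 1030.632224 = 22.234272

Answer: Convexity = 22.2343


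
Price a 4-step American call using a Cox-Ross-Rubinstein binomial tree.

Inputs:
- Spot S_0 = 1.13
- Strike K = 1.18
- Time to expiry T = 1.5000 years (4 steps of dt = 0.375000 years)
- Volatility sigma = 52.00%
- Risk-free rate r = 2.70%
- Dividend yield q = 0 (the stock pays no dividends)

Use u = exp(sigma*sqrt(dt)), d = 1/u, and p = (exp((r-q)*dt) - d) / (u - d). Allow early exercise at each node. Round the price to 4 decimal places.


Answer: Price = V(0,0) = 0.2723

Derivation:
dt = T/N = 0.375000
u = exp(sigma*sqrt(dt)) = 1.374972; d = 1/u = 0.727287
p = (exp((r-q)*dt) - d) / (u - d) = 0.436770
Discount per step: exp(-r*dt) = 0.989926
Stock lattice S(k, i) with i counting down-moves:
  k=0: S(0,0) = 1.1300
  k=1: S(1,0) = 1.5537; S(1,1) = 0.8218
  k=2: S(2,0) = 2.1363; S(2,1) = 1.1300; S(2,2) = 0.5977
  k=3: S(3,0) = 2.9374; S(3,1) = 1.5537; S(3,2) = 0.8218; S(3,3) = 0.4347
  k=4: S(4,0) = 4.0388; S(4,1) = 2.1363; S(4,2) = 1.1300; S(4,3) = 0.5977; S(4,4) = 0.3162
Terminal payoffs V(N, i) = max(S_T - K, 0):
  V(4,0) = 2.858819; V(4,1) = 0.956321; V(4,2) = 0.000000; V(4,3) = 0.000000; V(4,4) = 0.000000
Backward induction: V(k, i) = exp(-r*dt) * [p * V(k+1, i) + (1-p) * V(k+1, i+1)]; then take max(V_cont, immediate exercise) for American.
  V(3,0) = exp(-r*dt) * [p*2.858819 + (1-p)*0.956321] = 1.769269; exercise = 1.757382; V(3,0) = max -> 1.769269
  V(3,1) = exp(-r*dt) * [p*0.956321 + (1-p)*0.000000] = 0.413484; exercise = 0.373719; V(3,1) = max -> 0.413484
  V(3,2) = exp(-r*dt) * [p*0.000000 + (1-p)*0.000000] = 0.000000; exercise = 0.000000; V(3,2) = max -> 0.000000
  V(3,3) = exp(-r*dt) * [p*0.000000 + (1-p)*0.000000] = 0.000000; exercise = 0.000000; V(3,3) = max -> 0.000000
  V(2,0) = exp(-r*dt) * [p*1.769269 + (1-p)*0.413484] = 0.995519; exercise = 0.956321; V(2,0) = max -> 0.995519
  V(2,1) = exp(-r*dt) * [p*0.413484 + (1-p)*0.000000] = 0.178778; exercise = 0.000000; V(2,1) = max -> 0.178778
  V(2,2) = exp(-r*dt) * [p*0.000000 + (1-p)*0.000000] = 0.000000; exercise = 0.000000; V(2,2) = max -> 0.000000
  V(1,0) = exp(-r*dt) * [p*0.995519 + (1-p)*0.178778] = 0.530111; exercise = 0.373719; V(1,0) = max -> 0.530111
  V(1,1) = exp(-r*dt) * [p*0.178778 + (1-p)*0.000000] = 0.077298; exercise = 0.000000; V(1,1) = max -> 0.077298
  V(0,0) = exp(-r*dt) * [p*0.530111 + (1-p)*0.077298] = 0.272302; exercise = 0.000000; V(0,0) = max -> 0.272302
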